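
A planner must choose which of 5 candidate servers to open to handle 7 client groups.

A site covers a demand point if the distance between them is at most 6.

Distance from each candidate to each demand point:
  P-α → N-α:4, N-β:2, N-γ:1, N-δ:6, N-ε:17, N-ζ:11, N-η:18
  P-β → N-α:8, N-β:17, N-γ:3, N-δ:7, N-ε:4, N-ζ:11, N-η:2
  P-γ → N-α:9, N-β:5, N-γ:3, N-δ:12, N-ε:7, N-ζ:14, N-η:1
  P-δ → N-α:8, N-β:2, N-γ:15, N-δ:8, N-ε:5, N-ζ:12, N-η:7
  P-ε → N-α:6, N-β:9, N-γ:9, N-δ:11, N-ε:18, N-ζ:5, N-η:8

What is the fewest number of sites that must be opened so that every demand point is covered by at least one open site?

Coverage sets (demand points within 6 of each site):
  P-α: {N-α, N-β, N-γ, N-δ}
  P-β: {N-γ, N-ε, N-η}
  P-γ: {N-β, N-γ, N-η}
  P-δ: {N-β, N-ε}
  P-ε: {N-α, N-ζ}
No 2 sites suffice: every size-2 union leaves at least one demand point uncovered.
But {P-α, P-β, P-ε} covers everything, so the minimum is 3.

3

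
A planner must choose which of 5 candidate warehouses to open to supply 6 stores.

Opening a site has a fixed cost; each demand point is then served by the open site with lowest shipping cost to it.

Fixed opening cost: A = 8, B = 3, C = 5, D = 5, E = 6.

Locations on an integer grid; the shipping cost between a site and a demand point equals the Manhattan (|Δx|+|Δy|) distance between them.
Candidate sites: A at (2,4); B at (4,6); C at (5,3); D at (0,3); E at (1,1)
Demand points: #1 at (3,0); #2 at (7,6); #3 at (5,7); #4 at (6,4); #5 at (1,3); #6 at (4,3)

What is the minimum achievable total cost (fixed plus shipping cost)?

25

Open {B, C}: assign each demand point to its cheapest open site.
  #1→C 5, #2→B 3, #3→B 2, #4→C 2, #5→C 4, #6→C 1
  shipping cost 17, fixed 8 → total 25.
Compare {C}: shipping cost 21 + fixed 5 = 26.
Compare {B, E}: shipping cost 17 + fixed 9 = 26.
Compare {B, D}: shipping cost 19 + fixed 8 = 27.
All other subsets cost ≥ 26. Minimum total cost: 25.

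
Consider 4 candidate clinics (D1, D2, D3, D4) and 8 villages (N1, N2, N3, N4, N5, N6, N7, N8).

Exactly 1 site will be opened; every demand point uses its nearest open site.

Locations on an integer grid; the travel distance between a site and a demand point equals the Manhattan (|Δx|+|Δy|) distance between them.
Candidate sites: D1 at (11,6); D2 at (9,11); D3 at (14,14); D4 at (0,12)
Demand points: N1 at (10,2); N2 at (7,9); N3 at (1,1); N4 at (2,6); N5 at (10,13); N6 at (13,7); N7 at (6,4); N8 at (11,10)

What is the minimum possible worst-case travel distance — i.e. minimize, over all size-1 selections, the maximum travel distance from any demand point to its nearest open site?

15

Open {D1}.
  Farthest demand point is N3 at travel distance 15 (to D1); all others are ≤ 15.
With {D2} the worst case is 18.
With {D4} the worst case is 20.
No size-1 selection achieves below 15.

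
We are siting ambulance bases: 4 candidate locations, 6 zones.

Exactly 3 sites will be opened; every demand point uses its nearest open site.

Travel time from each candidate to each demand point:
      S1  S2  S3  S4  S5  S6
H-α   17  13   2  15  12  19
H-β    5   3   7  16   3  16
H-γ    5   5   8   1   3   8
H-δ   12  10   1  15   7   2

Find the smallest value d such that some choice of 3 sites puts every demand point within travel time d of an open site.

Open {H-α, H-γ, H-δ}.
  Farthest demand point is S1 at travel time 5 (to H-γ); all others are ≤ 5.
With {H-β, H-γ, H-δ} the worst case is 5.
With {H-α, H-β, H-γ} the worst case is 8.
No size-3 selection achieves below 5.

5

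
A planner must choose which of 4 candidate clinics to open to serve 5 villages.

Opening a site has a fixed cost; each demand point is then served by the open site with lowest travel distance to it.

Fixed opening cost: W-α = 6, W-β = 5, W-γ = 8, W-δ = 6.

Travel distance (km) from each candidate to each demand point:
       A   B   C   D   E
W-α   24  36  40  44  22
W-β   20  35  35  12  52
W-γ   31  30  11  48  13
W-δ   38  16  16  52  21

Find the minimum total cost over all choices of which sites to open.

Open {W-β, W-γ, W-δ}: assign each demand point to its cheapest open site.
  A→W-β 20, B→W-δ 16, C→W-γ 11, D→W-β 12, E→W-γ 13
  travel distance 72, fixed 19 → total 91.
Compare {W-β, W-δ}: travel distance 85 + fixed 11 = 96.
Compare {W-α, W-β, W-γ, W-δ}: travel distance 72 + fixed 25 = 97.
Compare {W-β, W-γ}: travel distance 86 + fixed 13 = 99.
All other subsets cost ≥ 96. Minimum total cost: 91.

91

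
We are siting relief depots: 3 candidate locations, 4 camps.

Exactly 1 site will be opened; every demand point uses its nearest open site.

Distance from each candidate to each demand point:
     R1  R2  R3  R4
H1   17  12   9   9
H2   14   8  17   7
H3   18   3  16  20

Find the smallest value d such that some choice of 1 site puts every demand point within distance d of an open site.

Open {H1}.
  Farthest demand point is R1 at distance 17 (to H1); all others are ≤ 17.
With {H2} the worst case is 17.
With {H3} the worst case is 20.
No size-1 selection achieves below 17.

17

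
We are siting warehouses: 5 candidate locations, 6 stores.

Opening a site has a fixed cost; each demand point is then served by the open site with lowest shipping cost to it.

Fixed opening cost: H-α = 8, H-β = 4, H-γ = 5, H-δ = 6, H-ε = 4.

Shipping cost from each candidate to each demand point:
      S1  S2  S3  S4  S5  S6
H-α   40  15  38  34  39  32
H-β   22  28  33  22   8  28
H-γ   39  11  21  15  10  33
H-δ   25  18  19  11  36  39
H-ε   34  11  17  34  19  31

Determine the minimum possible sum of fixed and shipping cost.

111

Open {H-β, H-δ, H-ε}: assign each demand point to its cheapest open site.
  S1→H-β 22, S2→H-ε 11, S3→H-ε 17, S4→H-δ 11, S5→H-β 8, S6→H-β 28
  shipping cost 97, fixed 14 → total 111.
Compare {H-β, H-γ}: shipping cost 105 + fixed 9 = 114.
Compare {H-β, H-γ, H-δ}: shipping cost 99 + fixed 15 = 114.
Compare {H-β, H-γ, H-ε}: shipping cost 101 + fixed 13 = 114.
All other subsets cost ≥ 114. Minimum total cost: 111.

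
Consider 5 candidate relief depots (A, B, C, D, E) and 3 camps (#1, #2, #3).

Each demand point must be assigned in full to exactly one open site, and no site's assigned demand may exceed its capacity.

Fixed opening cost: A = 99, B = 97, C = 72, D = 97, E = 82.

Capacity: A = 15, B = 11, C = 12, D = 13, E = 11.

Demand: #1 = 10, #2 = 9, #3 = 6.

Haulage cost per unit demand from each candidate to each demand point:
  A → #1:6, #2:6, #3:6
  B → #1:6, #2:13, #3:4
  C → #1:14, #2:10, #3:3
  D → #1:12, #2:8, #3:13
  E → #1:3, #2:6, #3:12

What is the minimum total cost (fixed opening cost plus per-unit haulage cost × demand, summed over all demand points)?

Open {A, E}; cheapest assignment that respects the capacities:
  A (cap 15, load 15): #2, #3 — cost 9×6 + 6×6 = 90
  E (cap 11, load 10): #1 — cost 10×3 = 30
  Shipping 120, fixed 181 → total 301.
  Any other capacity-feasible assignment to {A, E} ships for at least 120.
Compare {A, B}: its best feasible assignment gives total 346.
Compare {A, C, E}: its best feasible assignment gives total 355.
Every other set of open sites that can feasibly serve all demand totals ≥ 346 even under its best assignment. Minimum: 301.

301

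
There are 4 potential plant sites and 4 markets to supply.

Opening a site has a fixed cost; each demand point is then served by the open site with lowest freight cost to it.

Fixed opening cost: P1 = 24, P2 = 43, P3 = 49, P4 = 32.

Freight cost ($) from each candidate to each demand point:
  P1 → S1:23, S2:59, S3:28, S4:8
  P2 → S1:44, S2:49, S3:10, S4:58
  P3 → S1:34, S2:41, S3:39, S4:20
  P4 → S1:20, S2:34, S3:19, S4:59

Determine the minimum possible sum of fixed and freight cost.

Open {P1, P4}: assign each demand point to its cheapest open site.
  S1→P4 20, S2→P4 34, S3→P4 19, S4→P1 8
  freight cost 81, fixed 56 → total 137.
Compare {P1}: freight cost 118 + fixed 24 = 142.
Compare {P1, P2}: freight cost 90 + fixed 67 = 157.
Compare {P4}: freight cost 132 + fixed 32 = 164.
All other subsets cost ≥ 142. Minimum total cost: 137.

137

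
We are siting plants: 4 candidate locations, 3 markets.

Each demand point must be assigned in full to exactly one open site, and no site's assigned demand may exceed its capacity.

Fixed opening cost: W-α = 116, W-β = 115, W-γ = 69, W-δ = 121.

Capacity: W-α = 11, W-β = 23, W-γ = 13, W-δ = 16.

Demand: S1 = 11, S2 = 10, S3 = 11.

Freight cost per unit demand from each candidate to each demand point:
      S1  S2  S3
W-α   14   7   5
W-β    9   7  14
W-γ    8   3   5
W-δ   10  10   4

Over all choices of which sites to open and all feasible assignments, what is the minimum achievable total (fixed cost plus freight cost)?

408

Open {W-β, W-γ}; cheapest assignment that respects the capacities:
  W-β (cap 23, load 21): S1, S2 — cost 11×9 + 10×7 = 169
  W-γ (cap 13, load 11): S3 — cost 11×5 = 55
  Shipping 224, fixed 184 → total 408.
  Any other capacity-feasible assignment to {W-β, W-γ} ships for at least 224.
Compare {W-β, W-δ}: its best feasible assignment gives total 449.
Compare {W-α, W-β}: its best feasible assignment gives total 455.
Every other set of open sites that can feasibly serve all demand totals ≥ 449 even under its best assignment. Minimum: 408.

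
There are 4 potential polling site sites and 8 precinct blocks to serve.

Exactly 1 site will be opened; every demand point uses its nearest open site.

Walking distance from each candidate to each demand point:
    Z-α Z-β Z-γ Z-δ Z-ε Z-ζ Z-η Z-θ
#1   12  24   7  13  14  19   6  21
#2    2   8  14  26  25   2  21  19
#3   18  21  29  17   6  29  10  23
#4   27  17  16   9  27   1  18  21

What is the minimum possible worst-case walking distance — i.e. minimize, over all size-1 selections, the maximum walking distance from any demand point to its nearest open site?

24

Open {#1}.
  Farthest demand point is Z-β at walking distance 24 (to #1); all others are ≤ 24.
With {#2} the worst case is 26.
With {#4} the worst case is 27.
No size-1 selection achieves below 24.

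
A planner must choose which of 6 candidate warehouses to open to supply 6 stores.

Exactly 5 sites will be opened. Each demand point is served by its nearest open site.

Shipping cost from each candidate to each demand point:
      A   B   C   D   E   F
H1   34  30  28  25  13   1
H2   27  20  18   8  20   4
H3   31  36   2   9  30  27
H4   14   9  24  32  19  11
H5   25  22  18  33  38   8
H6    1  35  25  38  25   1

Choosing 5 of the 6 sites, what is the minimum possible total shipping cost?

Open {H1, H2, H3, H4, H6}.
  A→H6 1, B→H4 9, C→H3 2, D→H2 8, E→H1 13, F→H1 1  ⇒ total 34.
Compare {H1, H3, H4, H5, H6}: total 35.
Compare {H2, H3, H4, H5, H6}: total 40.
No size-5 selection does better; minimum is 34.

34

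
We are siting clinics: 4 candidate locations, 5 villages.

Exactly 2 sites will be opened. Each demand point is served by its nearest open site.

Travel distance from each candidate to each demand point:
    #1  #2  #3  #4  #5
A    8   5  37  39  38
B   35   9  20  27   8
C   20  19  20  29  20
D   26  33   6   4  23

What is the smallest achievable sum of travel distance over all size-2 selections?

Open {A, D}.
  #1→A 8, #2→A 5, #3→D 6, #4→D 4, #5→D 23  ⇒ total 46.
Compare {B, D}: total 53.
Compare {A, B}: total 68.
No size-2 selection does better; minimum is 46.

46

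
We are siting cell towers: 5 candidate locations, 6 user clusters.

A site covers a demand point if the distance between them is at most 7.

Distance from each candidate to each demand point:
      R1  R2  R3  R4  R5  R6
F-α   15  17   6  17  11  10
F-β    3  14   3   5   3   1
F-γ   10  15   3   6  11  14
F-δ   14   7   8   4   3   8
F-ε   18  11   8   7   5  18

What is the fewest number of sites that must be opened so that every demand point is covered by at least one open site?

2

Coverage sets (demand points within 7 of each site):
  F-α: {R3}
  F-β: {R1, R3, R4, R5, R6}
  F-γ: {R3, R4}
  F-δ: {R2, R4, R5}
  F-ε: {R4, R5}
No single site covers all 6 demand points.
But {F-β, F-δ} covers everything, so the minimum is 2.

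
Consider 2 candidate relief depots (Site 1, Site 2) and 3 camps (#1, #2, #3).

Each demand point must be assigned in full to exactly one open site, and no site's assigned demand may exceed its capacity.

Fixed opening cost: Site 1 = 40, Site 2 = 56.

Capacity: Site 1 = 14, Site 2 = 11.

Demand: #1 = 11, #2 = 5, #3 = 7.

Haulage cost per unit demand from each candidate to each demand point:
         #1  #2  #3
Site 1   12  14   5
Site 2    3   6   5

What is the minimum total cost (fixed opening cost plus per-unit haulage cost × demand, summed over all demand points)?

234

Open {Site 1, Site 2}; cheapest assignment that respects the capacities:
  Site 1 (cap 14, load 12): #2, #3 — cost 5×14 + 7×5 = 105
  Site 2 (cap 11, load 11): #1 — cost 11×3 = 33
  Shipping 138, fixed 96 → total 234.
  Any other capacity-feasible assignment to {Site 1, Site 2} ships for at least 138.
Total demand is 23 and no other set of sites has combined capacity ≥ 23, so {Site 1, Site 2} is the only feasible choice of open sites. Minimum: 234.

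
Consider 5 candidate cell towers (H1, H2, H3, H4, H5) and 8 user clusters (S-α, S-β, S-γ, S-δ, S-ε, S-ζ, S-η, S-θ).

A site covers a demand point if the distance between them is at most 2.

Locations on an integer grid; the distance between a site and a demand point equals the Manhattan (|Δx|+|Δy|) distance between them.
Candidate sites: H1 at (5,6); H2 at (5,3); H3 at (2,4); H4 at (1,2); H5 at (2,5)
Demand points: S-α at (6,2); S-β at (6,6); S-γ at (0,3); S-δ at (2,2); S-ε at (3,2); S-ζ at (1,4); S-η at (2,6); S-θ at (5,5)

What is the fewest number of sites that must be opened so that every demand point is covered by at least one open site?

Coverage sets (demand points within 2 of each site):
  H1: {S-β, S-θ}
  H2: {S-α, S-θ}
  H3: {S-δ, S-ζ, S-η}
  H4: {S-γ, S-δ, S-ε, S-ζ}
  H5: {S-ζ, S-η}
No 3 sites suffice: every size-3 union leaves at least one demand point uncovered.
But {H1, H2, H3, H4} covers everything, so the minimum is 4.

4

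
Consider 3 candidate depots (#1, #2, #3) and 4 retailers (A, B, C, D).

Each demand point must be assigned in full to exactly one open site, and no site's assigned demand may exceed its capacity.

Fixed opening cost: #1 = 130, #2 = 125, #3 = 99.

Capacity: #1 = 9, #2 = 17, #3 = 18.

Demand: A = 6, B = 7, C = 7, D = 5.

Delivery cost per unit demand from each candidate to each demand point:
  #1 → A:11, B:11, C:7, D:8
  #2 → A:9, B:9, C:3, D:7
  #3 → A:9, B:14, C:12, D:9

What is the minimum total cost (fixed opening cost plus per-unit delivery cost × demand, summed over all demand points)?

Open {#2, #3}; cheapest assignment that respects the capacities:
  #2 (cap 17, load 14): B, C — cost 7×9 + 7×3 = 84
  #3 (cap 18, load 11): A, D — cost 6×9 + 5×9 = 99
  Shipping 183, fixed 224 → total 407.
  Any other capacity-feasible assignment to {#2, #3} ships for at least 183.
Compare {#1, #3}: its best feasible assignment gives total 475.
Compare {#1, #2, #3}: its best feasible assignment gives total 532.
Every other set of open sites that can feasibly serve all demand totals ≥ 475 even under its best assignment. Minimum: 407.

407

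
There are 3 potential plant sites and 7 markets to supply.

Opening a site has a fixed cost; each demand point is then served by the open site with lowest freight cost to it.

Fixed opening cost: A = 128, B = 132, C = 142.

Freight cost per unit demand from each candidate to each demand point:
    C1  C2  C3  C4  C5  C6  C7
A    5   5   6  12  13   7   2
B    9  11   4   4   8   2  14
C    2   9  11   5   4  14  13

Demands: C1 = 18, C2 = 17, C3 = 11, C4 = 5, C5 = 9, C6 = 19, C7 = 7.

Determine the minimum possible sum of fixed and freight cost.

623

Open {A, B}: assign each demand point to its cheapest open site.
  C1→A 18×5=90, C2→A 17×5=85, C3→B 11×4=44, C4→B 5×4=20, C5→B 9×8=72, C6→B 19×2=38, C7→A 7×2=14
  freight cost 363, fixed 260 → total 623.
Compare {A, C}: freight cost 395 + fixed 270 = 665.
Compare {A, B, C}: freight cost 273 + fixed 402 = 675.
Compare {B, C}: freight cost 418 + fixed 274 = 692.
All other subsets cost ≥ 665. Minimum total cost: 623.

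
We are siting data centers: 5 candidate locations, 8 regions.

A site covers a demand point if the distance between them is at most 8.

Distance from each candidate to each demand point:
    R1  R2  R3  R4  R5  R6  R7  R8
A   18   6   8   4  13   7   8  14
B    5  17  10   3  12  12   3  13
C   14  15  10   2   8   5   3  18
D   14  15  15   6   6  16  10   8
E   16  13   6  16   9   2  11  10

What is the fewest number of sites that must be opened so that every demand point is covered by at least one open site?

Coverage sets (demand points within 8 of each site):
  A: {R2, R3, R4, R6, R7}
  B: {R1, R4, R7}
  C: {R4, R5, R6, R7}
  D: {R4, R5, R8}
  E: {R3, R6}
No 2 sites suffice: every size-2 union leaves at least one demand point uncovered.
But {A, B, D} covers everything, so the minimum is 3.

3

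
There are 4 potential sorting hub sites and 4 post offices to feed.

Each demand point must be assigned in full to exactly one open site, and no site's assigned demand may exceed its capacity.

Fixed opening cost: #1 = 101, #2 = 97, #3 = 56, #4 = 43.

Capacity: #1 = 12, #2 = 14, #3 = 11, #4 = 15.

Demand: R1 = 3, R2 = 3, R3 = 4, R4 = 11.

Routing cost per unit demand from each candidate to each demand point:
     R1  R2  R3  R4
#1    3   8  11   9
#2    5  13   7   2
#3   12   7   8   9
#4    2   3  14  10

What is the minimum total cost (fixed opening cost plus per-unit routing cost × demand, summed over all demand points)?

233

Open {#2, #4}; cheapest assignment that respects the capacities:
  #2 (cap 14, load 11): R4 — cost 11×2 = 22
  #4 (cap 15, load 10): R1, R2, R3 — cost 3×2 + 3×3 + 4×14 = 71
  Shipping 93, fixed 140 → total 233.
  Any other capacity-feasible assignment to {#2, #4} ships for at least 93.
Compare {#2, #3}: its best feasible assignment gives total 243.
Compare {#2, #3, #4}: its best feasible assignment gives total 265.
Every other set of open sites that can feasibly serve all demand totals ≥ 243 even under its best assignment. Minimum: 233.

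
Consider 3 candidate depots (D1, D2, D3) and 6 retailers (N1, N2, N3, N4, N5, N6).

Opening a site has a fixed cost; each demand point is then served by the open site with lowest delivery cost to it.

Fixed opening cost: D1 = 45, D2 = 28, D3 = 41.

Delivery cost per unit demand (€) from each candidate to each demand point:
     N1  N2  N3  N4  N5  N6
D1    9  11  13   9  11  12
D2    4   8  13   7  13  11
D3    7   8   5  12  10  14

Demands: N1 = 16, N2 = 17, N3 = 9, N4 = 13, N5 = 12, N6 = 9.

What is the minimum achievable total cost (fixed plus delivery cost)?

Open {D2, D3}: assign each demand point to its cheapest open site.
  N1→D2 16×4=64, N2→D2 17×8=136, N3→D3 9×5=45, N4→D2 13×7=91, N5→D3 12×10=120, N6→D2 9×11=99
  delivery cost 555, fixed 69 → total 624.
Compare {D1, D2, D3}: delivery cost 555 + fixed 114 = 669.
Compare {D2}: delivery cost 663 + fixed 28 = 691.
Compare {D1, D2}: delivery cost 639 + fixed 73 = 712.
All other subsets cost ≥ 669. Minimum total cost: 624.

624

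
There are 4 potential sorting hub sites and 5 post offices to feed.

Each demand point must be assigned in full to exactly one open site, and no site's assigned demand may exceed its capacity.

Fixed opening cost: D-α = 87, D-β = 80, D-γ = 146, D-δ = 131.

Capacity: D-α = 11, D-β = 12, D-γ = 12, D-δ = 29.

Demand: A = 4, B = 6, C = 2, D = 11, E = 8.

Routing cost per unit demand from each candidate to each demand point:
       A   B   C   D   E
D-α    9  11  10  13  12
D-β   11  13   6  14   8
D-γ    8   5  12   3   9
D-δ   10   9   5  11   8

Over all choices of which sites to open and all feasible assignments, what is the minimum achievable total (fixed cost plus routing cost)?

Open {D-γ, D-δ}; cheapest assignment that respects the capacities:
  D-γ (cap 12, load 11): D — cost 11×3 = 33
  D-δ (cap 29, load 20): A, B, C, E — cost 4×10 + 6×9 + 2×5 + 8×8 = 168
  Shipping 201, fixed 277 → total 478.
  Any other capacity-feasible assignment to {D-γ, D-δ} ships for at least 201.
Compare {D-β, D-δ}: its best feasible assignment gives total 500.
Compare {D-α, D-δ}: its best feasible assignment gives total 503.
Every other set of open sites that can feasibly serve all demand totals ≥ 500 even under its best assignment. Minimum: 478.

478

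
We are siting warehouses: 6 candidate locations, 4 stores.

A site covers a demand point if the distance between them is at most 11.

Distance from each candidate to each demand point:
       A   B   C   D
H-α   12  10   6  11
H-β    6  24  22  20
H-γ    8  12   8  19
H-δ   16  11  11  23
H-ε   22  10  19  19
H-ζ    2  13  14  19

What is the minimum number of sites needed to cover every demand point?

2

Coverage sets (demand points within 11 of each site):
  H-α: {B, C, D}
  H-β: {A}
  H-γ: {A, C}
  H-δ: {B, C}
  H-ε: {B}
  H-ζ: {A}
No single site covers all 4 demand points.
But {H-α, H-β} covers everything, so the minimum is 2.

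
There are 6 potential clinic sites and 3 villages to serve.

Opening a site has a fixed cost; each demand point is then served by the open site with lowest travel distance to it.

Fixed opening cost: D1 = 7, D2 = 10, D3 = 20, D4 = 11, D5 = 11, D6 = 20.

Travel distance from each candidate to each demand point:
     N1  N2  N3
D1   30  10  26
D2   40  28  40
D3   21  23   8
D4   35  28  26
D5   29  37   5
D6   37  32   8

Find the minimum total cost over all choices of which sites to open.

62

Open {D1, D5}: assign each demand point to its cheapest open site.
  N1→D5 29, N2→D1 10, N3→D5 5
  travel distance 44, fixed 18 → total 62.
Compare {D1, D3}: travel distance 39 + fixed 27 = 66.
Compare {D3}: travel distance 52 + fixed 20 = 72.
Compare {D1, D2, D5}: travel distance 44 + fixed 28 = 72.
All other subsets cost ≥ 66. Minimum total cost: 62.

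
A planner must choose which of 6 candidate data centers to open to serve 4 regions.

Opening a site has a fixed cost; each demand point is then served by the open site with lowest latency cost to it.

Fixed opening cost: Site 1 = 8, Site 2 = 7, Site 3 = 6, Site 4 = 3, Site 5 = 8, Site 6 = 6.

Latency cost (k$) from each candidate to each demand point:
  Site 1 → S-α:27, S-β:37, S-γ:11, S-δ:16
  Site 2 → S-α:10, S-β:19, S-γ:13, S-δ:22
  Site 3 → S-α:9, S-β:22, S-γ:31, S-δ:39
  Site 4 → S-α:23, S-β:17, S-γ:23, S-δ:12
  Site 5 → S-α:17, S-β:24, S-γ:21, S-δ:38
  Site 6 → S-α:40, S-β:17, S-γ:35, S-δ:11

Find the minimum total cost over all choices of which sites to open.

Open {Site 2, Site 4}: assign each demand point to its cheapest open site.
  S-α→Site 2 10, S-β→Site 4 17, S-γ→Site 2 13, S-δ→Site 4 12
  latency cost 52, fixed 10 → total 62.
Compare {Site 2, Site 6}: latency cost 51 + fixed 13 = 64.
Compare {Site 1, Site 3, Site 4}: latency cost 49 + fixed 17 = 66.
Compare {Site 2, Site 3, Site 4}: latency cost 51 + fixed 16 = 67.
All other subsets cost ≥ 64. Minimum total cost: 62.

62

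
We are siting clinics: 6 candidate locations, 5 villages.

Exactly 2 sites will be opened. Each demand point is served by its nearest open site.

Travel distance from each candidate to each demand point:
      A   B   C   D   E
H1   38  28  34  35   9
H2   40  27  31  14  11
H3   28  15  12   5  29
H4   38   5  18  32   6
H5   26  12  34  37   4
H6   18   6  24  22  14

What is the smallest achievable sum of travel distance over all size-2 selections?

55

Open {H3, H6}.
  A→H6 18, B→H6 6, C→H3 12, D→H3 5, E→H6 14  ⇒ total 55.
Compare {H3, H4}: total 56.
Compare {H3, H5}: total 59.
No size-2 selection does better; minimum is 55.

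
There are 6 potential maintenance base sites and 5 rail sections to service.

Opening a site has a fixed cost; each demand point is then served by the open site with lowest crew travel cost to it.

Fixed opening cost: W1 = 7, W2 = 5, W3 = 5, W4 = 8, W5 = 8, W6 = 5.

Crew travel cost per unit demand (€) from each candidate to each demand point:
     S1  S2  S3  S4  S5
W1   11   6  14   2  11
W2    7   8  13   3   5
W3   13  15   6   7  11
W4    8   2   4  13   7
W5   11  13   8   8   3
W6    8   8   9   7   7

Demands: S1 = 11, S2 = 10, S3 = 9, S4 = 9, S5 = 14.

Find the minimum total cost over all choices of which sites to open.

Open {W1, W2, W4, W5}: assign each demand point to its cheapest open site.
  S1→W2 11×7=77, S2→W4 10×2=20, S3→W4 9×4=36, S4→W1 9×2=18, S5→W5 14×3=42
  crew travel cost 193, fixed 28 → total 221.
Compare {W2, W4, W5}: crew travel cost 202 + fixed 21 = 223.
Compare {W1, W2, W3, W4, W5}: crew travel cost 193 + fixed 33 = 226.
Compare {W1, W2, W4, W5, W6}: crew travel cost 193 + fixed 33 = 226.
All other subsets cost ≥ 223. Minimum total cost: 221.

221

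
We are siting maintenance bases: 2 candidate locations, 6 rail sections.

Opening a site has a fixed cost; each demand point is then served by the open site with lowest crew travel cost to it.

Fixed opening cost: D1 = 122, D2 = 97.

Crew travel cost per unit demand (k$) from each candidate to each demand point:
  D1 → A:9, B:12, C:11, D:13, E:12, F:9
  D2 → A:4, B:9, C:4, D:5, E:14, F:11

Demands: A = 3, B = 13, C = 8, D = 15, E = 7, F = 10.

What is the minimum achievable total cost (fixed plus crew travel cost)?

Open {D2}: assign each demand point to its cheapest open site.
  A→D2 3×4=12, B→D2 13×9=117, C→D2 8×4=32, D→D2 15×5=75, E→D2 7×14=98, F→D2 10×11=110
  crew travel cost 444, fixed 97 → total 541.
Compare {D1, D2}: crew travel cost 410 + fixed 219 = 629.
Compare {D1}: crew travel cost 640 + fixed 122 = 762.

541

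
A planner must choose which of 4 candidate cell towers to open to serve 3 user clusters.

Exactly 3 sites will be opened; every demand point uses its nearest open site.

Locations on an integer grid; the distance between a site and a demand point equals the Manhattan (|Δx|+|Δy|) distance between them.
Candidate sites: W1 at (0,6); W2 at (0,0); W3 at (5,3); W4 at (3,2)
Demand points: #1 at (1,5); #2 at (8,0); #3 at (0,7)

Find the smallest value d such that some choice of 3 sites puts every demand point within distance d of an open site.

Open {W1, W2, W3}.
  Farthest demand point is #2 at distance 6 (to W3); all others are ≤ 6.
With {W1, W3, W4} the worst case is 6.
With {W1, W2, W4} the worst case is 7.
No size-3 selection achieves below 6.

6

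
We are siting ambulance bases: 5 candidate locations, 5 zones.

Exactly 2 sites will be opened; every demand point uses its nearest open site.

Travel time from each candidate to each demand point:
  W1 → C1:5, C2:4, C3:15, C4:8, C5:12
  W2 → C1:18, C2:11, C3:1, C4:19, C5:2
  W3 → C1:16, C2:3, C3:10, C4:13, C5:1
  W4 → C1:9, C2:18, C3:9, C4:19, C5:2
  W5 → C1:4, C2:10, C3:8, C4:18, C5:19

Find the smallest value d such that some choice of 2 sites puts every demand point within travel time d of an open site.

8

Open {W1, W2}.
  Farthest demand point is C4 at travel time 8 (to W1); all others are ≤ 8.
With {W1, W4} the worst case is 9.
With {W1, W3} the worst case is 10.
No size-2 selection achieves below 8.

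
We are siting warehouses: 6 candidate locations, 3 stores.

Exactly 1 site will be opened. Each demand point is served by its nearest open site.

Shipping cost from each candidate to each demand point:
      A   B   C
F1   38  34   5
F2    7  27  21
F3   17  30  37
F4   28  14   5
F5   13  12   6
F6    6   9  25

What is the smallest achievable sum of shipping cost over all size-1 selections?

31

Open {F5}.
  A→F5 13, B→F5 12, C→F5 6  ⇒ total 31.
Compare {F6}: total 40.
Compare {F4}: total 47.
No size-1 selection does better; minimum is 31.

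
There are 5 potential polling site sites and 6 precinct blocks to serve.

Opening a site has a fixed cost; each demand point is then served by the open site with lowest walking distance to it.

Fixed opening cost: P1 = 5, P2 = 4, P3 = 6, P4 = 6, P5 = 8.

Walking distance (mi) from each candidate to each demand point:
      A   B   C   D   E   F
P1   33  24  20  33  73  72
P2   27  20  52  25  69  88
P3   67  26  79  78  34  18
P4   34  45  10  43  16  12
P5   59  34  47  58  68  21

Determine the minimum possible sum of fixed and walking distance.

Open {P2, P4}: assign each demand point to its cheapest open site.
  A→P2 27, B→P2 20, C→P4 10, D→P2 25, E→P4 16, F→P4 12
  walking distance 110, fixed 10 → total 120.
Compare {P1, P2, P4}: walking distance 110 + fixed 15 = 125.
Compare {P2, P3, P4}: walking distance 110 + fixed 16 = 126.
Compare {P2, P4, P5}: walking distance 110 + fixed 18 = 128.
All other subsets cost ≥ 125. Minimum total cost: 120.

120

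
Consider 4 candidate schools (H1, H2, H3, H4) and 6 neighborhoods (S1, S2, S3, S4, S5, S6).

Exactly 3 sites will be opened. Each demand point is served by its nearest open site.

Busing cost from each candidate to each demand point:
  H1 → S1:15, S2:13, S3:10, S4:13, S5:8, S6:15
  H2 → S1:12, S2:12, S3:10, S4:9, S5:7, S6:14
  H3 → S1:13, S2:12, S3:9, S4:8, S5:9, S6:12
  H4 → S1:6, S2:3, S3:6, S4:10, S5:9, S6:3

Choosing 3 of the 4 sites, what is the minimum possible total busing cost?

33

Open {H2, H3, H4}.
  S1→H4 6, S2→H4 3, S3→H4 6, S4→H3 8, S5→H2 7, S6→H4 3  ⇒ total 33.
Compare {H1, H2, H4}: total 34.
Compare {H1, H3, H4}: total 34.
No size-3 selection does better; minimum is 33.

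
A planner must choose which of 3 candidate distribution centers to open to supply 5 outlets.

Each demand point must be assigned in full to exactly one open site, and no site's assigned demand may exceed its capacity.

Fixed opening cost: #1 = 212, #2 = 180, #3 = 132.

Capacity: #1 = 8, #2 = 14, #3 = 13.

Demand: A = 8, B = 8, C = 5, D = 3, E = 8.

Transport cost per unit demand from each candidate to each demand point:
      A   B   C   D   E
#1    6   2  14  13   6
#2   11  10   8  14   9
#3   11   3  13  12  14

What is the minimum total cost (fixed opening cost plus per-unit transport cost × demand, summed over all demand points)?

Open {#1, #2, #3}; cheapest assignment that respects the capacities:
  #1 (cap 8, load 8): A — cost 8×6 = 48
  #2 (cap 14, load 13): C, E — cost 5×8 + 8×9 = 112
  #3 (cap 13, load 11): B, D — cost 8×3 + 3×12 = 60
  Shipping 220, fixed 524 → total 744.
  Any other capacity-feasible assignment to {#1, #2, #3} ships for at least 220.
Total demand is 32 and no other set of sites has combined capacity ≥ 32, so {#1, #2, #3} is the only feasible choice of open sites. Minimum: 744.

744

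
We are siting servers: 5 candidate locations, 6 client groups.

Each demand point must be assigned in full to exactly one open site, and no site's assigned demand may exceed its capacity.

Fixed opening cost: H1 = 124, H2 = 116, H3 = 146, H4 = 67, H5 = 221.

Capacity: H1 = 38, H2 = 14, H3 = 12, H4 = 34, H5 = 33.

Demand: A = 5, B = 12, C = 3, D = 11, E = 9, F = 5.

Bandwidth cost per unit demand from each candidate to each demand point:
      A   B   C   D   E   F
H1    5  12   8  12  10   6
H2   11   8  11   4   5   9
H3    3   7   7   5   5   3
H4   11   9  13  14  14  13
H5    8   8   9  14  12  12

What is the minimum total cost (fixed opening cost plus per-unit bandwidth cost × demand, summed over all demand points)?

Open {H1, H2}; cheapest assignment that respects the capacities:
  H1 (cap 38, load 34): A, B, C, E, F — cost 5×5 + 12×12 + 3×8 + 9×10 + 5×6 = 313
  H2 (cap 14, load 11): D — cost 11×4 = 44
  Shipping 357, fixed 240 → total 597.
  Any other capacity-feasible assignment to {H1, H2} ships for at least 357.
Compare {H1, H4}: its best feasible assignment gives total 600.
Compare {H2, H4}: its best feasible assignment gives total 614.
Every other set of open sites that can feasibly serve all demand totals ≥ 600 even under its best assignment. Minimum: 597.

597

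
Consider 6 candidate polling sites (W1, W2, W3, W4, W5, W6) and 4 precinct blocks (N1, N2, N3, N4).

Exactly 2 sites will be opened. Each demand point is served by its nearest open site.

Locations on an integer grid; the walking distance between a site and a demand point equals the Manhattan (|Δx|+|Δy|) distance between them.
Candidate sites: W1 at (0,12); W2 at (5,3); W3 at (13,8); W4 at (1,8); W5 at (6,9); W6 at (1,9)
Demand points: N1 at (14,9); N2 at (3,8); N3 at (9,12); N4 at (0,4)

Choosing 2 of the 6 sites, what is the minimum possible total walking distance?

Open {W3, W4}.
  N1→W3 2, N2→W4 2, N3→W3 8, N4→W4 5  ⇒ total 17.
Compare {W3, W6}: total 19.
Compare {W4, W5}: total 21.
No size-2 selection does better; minimum is 17.

17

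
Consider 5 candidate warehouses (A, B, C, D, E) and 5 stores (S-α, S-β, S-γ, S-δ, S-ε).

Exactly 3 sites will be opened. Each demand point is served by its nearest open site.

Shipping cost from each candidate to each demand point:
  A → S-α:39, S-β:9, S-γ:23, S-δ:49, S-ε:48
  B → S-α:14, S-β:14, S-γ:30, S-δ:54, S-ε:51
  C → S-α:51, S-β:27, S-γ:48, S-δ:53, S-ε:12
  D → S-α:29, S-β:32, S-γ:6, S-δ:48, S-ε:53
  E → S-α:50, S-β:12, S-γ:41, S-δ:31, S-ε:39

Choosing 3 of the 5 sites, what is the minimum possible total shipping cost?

90

Open {C, D, E}.
  S-α→D 29, S-β→E 12, S-γ→D 6, S-δ→E 31, S-ε→C 12  ⇒ total 90.
Compare {B, C, D}: total 94.
Compare {B, C, E}: total 99.
No size-3 selection does better; minimum is 90.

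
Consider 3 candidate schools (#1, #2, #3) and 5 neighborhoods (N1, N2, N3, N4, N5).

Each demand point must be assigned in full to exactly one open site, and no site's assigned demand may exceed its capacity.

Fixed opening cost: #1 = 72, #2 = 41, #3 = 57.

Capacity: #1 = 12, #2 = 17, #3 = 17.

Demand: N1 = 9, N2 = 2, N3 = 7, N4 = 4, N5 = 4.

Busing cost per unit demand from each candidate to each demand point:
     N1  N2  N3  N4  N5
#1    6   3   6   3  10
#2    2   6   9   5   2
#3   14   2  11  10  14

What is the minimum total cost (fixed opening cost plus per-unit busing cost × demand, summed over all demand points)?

Open {#1, #2}; cheapest assignment that respects the capacities:
  #1 (cap 12, load 11): N3, N4 — cost 7×6 + 4×3 = 54
  #2 (cap 17, load 15): N1, N2, N5 — cost 9×2 + 2×6 + 4×2 = 38
  Shipping 92, fixed 113 → total 205.
  Any other capacity-feasible assignment to {#1, #2} ships for at least 92.
Compare {#2, #3}: its best feasible assignment gives total 225.
Compare {#1, #2, #3}: its best feasible assignment gives total 254.
Every other set of open sites that can feasibly serve all demand totals ≥ 225 even under its best assignment. Minimum: 205.

205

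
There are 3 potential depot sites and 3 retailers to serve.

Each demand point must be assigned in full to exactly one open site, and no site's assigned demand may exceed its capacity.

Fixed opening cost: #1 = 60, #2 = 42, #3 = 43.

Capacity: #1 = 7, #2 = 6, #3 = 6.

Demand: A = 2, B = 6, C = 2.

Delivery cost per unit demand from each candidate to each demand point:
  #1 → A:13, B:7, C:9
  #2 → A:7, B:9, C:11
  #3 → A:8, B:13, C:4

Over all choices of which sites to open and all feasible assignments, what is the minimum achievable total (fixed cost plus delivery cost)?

163

Open {#2, #3}; cheapest assignment that respects the capacities:
  #2 (cap 6, load 6): B — cost 6×9 = 54
  #3 (cap 6, load 4): A, C — cost 2×8 + 2×4 = 24
  Shipping 78, fixed 85 → total 163.
  Any other capacity-feasible assignment to {#2, #3} ships for at least 78.
Compare {#1, #3}: its best feasible assignment gives total 169.
Compare {#1, #2}: its best feasible assignment gives total 180.
Every other set of open sites that can feasibly serve all demand totals ≥ 169 even under its best assignment. Minimum: 163.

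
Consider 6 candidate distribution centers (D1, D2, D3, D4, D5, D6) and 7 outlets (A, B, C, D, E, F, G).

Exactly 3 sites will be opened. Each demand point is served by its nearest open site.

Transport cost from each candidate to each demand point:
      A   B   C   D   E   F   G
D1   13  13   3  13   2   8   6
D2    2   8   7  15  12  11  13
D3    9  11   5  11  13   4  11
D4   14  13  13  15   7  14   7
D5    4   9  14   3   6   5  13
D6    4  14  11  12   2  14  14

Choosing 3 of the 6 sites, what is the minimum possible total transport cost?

Open {D1, D2, D5}.
  A→D2 2, B→D2 8, C→D1 3, D→D5 3, E→D1 2, F→D5 5, G→D1 6  ⇒ total 29.
Compare {D1, D3, D5}: total 31.
Compare {D1, D4, D5}: total 32.
No size-3 selection does better; minimum is 29.

29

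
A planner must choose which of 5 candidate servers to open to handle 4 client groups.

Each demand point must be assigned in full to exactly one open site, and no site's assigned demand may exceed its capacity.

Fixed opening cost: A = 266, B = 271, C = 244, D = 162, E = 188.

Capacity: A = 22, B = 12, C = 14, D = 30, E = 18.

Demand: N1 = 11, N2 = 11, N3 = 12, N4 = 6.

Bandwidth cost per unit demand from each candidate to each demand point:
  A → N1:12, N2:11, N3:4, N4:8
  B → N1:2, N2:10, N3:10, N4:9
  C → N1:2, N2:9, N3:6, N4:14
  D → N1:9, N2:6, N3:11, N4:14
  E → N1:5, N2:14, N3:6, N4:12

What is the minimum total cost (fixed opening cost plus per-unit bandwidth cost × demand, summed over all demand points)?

Open {D, E}; cheapest assignment that respects the capacities:
  D (cap 30, load 22): N1, N2 — cost 11×9 + 11×6 = 165
  E (cap 18, load 18): N3, N4 — cost 12×6 + 6×12 = 144
  Shipping 309, fixed 350 → total 659.
  Any other capacity-feasible assignment to {D, E} ships for at least 309.
Compare {A, D}: its best feasible assignment gives total 689.
Compare {C, D}: its best feasible assignment gives total 710.
Every other set of open sites that can feasibly serve all demand totals ≥ 689 even under its best assignment. Minimum: 659.

659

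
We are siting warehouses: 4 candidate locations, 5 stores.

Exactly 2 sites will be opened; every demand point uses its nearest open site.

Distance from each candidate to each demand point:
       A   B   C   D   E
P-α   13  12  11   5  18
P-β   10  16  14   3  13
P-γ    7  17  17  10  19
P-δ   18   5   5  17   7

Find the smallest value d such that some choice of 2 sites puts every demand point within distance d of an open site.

10

Open {P-β, P-δ}.
  Farthest demand point is A at distance 10 (to P-β); all others are ≤ 10.
With {P-γ, P-δ} the worst case is 10.
With {P-α, P-β} the worst case is 13.
No size-2 selection achieves below 10.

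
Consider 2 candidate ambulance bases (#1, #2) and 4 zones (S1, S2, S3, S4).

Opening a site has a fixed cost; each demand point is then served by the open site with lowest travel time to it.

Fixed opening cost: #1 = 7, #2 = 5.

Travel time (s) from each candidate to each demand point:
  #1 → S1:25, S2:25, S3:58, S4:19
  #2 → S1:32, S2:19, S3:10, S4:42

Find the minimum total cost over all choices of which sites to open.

85

Open {#1, #2}: assign each demand point to its cheapest open site.
  S1→#1 25, S2→#2 19, S3→#2 10, S4→#1 19
  travel time 73, fixed 12 → total 85.
Compare {#2}: travel time 103 + fixed 5 = 108.
Compare {#1}: travel time 127 + fixed 7 = 134.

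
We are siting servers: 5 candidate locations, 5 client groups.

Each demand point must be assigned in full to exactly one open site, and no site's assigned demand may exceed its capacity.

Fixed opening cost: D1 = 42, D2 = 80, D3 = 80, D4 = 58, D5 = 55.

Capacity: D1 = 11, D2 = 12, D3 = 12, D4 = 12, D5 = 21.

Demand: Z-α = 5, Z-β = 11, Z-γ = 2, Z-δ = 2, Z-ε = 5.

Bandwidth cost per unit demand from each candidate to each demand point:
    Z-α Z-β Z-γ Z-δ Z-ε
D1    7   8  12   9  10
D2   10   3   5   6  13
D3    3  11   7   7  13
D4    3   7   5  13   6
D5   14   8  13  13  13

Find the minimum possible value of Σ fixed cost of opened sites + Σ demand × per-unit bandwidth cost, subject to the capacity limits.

282

Open {D4, D5}; cheapest assignment that respects the capacities:
  D4 (cap 12, load 12): Z-α, Z-γ, Z-ε — cost 5×3 + 2×5 + 5×6 = 55
  D5 (cap 21, load 13): Z-β, Z-δ — cost 11×8 + 2×13 = 114
  Shipping 169, fixed 113 → total 282.
  Any other capacity-feasible assignment to {D4, D5} ships for at least 169.
Compare {D1, D2, D4}: its best feasible assignment gives total 286.
Compare {D2, D4, D5}: its best feasible assignment gives total 307.
Every other set of open sites that can feasibly serve all demand totals ≥ 286 even under its best assignment. Minimum: 282.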